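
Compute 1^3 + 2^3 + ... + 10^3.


This power sum has a closed form given by Faulhaber's formula
sum_{k=1}^{m} k^p = (1 / (p + 1)) * sum_{j=0}^{p} C(p + 1, j) B_j m^(p + 1 - j),
but for small m direct computation is fastest:
1 + 8 + 27 + 64 + 125 + 216 + 343 + 512 + 729 + 1000 = 3025.

3025


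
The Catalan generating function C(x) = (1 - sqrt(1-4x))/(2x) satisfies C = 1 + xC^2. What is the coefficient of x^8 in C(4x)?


Substituting x -> 4x scales the n-th coefficient by 4^n, so [x^8] C(4x) = 4^8 * C_8.
C_8 = C(2*8, 8)/(9) = 12870/9 = 1430.
So 4^8 * 1430 = 65536 * 1430 = 93716480.

93716480


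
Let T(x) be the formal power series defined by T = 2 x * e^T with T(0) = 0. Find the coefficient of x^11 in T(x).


Apply the Lagrange inversion formula: if T = 2 x * phi(T) with phi(t) = e^t, then
[x^n] T = 2^n * (1/n) [t^(n-1)] phi(t)^n = 2^n * (1/n) [t^(n-1)] e^(n t) = 2^n * (1/n) * n^(n-1) / (n-1)! = 2^n * n^(n-1) / n!.
When c = 1 this is the Cayley count of rooted labeled trees on n vertices, divided by n!.
For n = 11: 2^11 * 11^10 / 11! = 2048 * 25937424601/39916800 = 18863581528/14175.

18863581528/14175


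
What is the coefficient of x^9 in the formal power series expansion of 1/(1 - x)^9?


The negative binomial / multiset identity is
1/(1 - x)^r = sum_{k>=0} C(k + r - 1, r - 1) x^k.
Here r = 9 and k = 9, so the coefficient is
C(9 + 8, 8) = C(17, 8)
= 24310

24310


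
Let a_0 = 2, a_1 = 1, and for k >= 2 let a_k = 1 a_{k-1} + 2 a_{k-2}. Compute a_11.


Iterating the recurrence forward:
a_0 = 2
a_1 = 1
a_2 = 1*1 + 2*2 = 5
a_3 = 1*5 + 2*1 = 7
a_4 = 1*7 + 2*5 = 17
a_5 = 1*17 + 2*7 = 31
a_6 = 1*31 + 2*17 = 65
a_7 = 1*65 + 2*31 = 127
a_8 = 1*127 + 2*65 = 257
a_9 = 1*257 + 2*127 = 511
a_10 = 1*511 + 2*257 = 1025
a_11 = 1*1025 + 2*511 = 2047
So a_11 = 2047.

2047


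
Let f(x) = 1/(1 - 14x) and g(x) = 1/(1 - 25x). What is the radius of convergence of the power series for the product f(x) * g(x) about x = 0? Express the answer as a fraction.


The radius of 1/(1 - 14x) is 1/14 (nearest singularity at x = 1/14), and the radius of 1/(1 - 25x) is 1/25.
The product f(x)*g(x) = 1/((1 - 14x)(1 - 25x)) has singularities at both 1/14 and 1/25, so its radius of convergence is the distance to the nearest one:
min(1/14, 1/25) = 1/25.

1/25


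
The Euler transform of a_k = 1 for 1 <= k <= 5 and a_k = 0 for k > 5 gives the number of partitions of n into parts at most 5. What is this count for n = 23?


Partitions of 23 into parts at most 5:
Using generating function (1-x)^(-1)(1-x^2)^(-1)...(1-x^5)^(-1),
the coefficient of x^23 = 291

291


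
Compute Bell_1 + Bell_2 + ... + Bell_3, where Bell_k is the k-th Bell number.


Recall Bell_k counts set partitions of a k-set (with Bell_0 = 1 by convention).
Bell_1 through Bell_3: 1, 2, 5
Sum = 1 + 2 + 5 = 8.

8


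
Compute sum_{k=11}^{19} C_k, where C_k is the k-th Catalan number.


C_11 through C_19: 58786, 208012, 742900, 2674440, 9694845, 35357670, 129644790, 477638700, 1767263190
Sum = 58786 + 208012 + 742900 + 2674440 + 9694845 + 35357670 + 129644790 + 477638700 + 1767263190
= 2423283333

2423283333


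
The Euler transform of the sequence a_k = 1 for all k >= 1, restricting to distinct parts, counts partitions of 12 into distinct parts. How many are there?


Partitions of 12 into distinct parts can be computed via generating function.
Product (1+x)(1+x^2)(1+x^3)...
The coefficient of x^12 = 15

15


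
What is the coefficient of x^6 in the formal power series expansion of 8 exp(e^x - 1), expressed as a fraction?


exp(e^x - 1) is the exponential generating function for the Bell numbers Bell_k: exp(e^x - 1) = sum_{k>=0} Bell_k x^k / k!.
So the coefficient of x^6 in 8 exp(e^x - 1) is 8 Bell_6 / 6!.
Computing: Bell_6 = 203 and 6! = 720, giving
8 * 203/720 = 203/90.

203/90


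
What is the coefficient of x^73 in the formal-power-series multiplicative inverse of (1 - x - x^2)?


Let the inverse be f(x) = sum_{k>=0} a_k x^k. From f(x) * (1 - x - x^2) = 1 and matching coefficients:
 x^0: a_0 = 1.
 x^1: a_1 - a_0 = 0, so a_1 = 1.
 x^k (k >= 2): a_k - a_{k-1} - a_{k-2} = 0, i.e. a_k = a_{k-1} + a_{k-2}.
This is the Fibonacci-type recurrence shifted so that a_0 = a_1 = 1.
Iterating: a_0=1, a_1=1, a_2=2, a_3=3, a_4=5, a_5=8, a_6=13, a_7=21, a_8=34, a_9=55, ...
a_73 = 1304969544928657.

1304969544928657


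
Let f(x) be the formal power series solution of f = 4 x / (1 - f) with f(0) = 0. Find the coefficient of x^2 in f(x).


Apply Lagrange inversion: f = 4 x * phi(f) with phi(t) = 1/(1 - t), so
[x^n] f = 4^n * (1/n) [t^(n-1)] phi(t)^n = 4^n * (1/n) [t^(n-1)] (1 - t)^(-n) = 4^n * (1/n) C(2n - 2, n - 1) = 4^n * C_{n-1}.
For n = 2: C_1 = C(2, 1) / 2 = 2/2 = 1.
With the 4^2 = 16 factor, the coefficient is 16 * 1 = 16.

16


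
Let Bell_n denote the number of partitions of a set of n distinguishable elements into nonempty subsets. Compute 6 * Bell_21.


Bell_21 can be computed from the Bell triangle or from Dobinski's identity Bell_n = (1/e) * sum_{k>=0} k^n / k!.
Computing Bell_21 = 474869816156751.
Then 6 * 474869816156751 = 2849218896940506.

2849218896940506


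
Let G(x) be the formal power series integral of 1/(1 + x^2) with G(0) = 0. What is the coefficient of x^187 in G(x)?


1/(1 + x^2) = sum_{j>=0} (-1)^j x^(2j). Integrating termwise with G(0) = 0:
G(x) = sum_{j>=0} (-1)^j x^(2j+1) / (2j+1) = arctan(x).
Only odd powers are nonzero. For x^187 write 187 = 2*93 + 1, giving
(-1)^93 / 187 = -1/187 = -1/187.

-1/187


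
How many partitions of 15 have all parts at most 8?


Using the generating function (1-x)^(-1)(1-x^2)^(-1)...(1-x^8)^(-1),
the coefficient of x^15 counts these restricted partitions.
Result = 146

146


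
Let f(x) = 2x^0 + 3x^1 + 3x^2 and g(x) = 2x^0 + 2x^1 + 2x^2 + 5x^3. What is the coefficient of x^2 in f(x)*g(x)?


Cauchy product at x^2:
2*2 + 3*2 + 3*2
= 16

16


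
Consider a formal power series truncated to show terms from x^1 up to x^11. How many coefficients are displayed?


From x^1 to x^11 inclusive, the count is 11 - 1 + 1 = 11.

11


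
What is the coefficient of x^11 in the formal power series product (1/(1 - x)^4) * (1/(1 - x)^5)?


Combine the factors: (1/(1 - x)^4) * (1/(1 - x)^5) = 1/(1 - x)^9.
Then use 1/(1 - x)^r = sum_{k>=0} C(k + r - 1, r - 1) x^k with r = 9 and k = 11:
C(19, 8) = 75582.

75582


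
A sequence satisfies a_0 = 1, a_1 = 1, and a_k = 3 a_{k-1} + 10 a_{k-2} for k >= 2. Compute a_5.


The characteristic equation is t^2 - 3 t - 10 = 0, with roots r_1 = 5 and r_2 = -2 (so c_1 = r_1 + r_2, c_2 = -r_1 r_2 as required).
One can use the closed form a_n = A r_1^n + B r_2^n, but direct iteration is more reliable:
a_0 = 1, a_1 = 1, a_2 = 13, a_3 = 49, a_4 = 277, a_5 = 1321.
So a_5 = 1321.

1321


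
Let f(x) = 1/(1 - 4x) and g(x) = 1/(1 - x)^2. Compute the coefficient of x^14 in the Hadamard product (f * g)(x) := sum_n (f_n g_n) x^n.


f has coefficients f_k = 4^k. For g = 1/(1 - x)^2 the coefficient is g_k = C(k + 1, 1) = k + 1. The Hadamard coefficient is (f * g)_k = 4^k * (k + 1).
For k = 14: 4^14 * 15 = 268435456 * 15 = 4026531840.

4026531840


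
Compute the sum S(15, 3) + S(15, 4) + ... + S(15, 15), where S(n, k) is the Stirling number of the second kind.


By definition, S(n, k) counts partitions of an n-set into exactly k nonempty blocks.
Computing row n = 15 for k = 3..15:
S(15, k): 2375101, 42355950, 210766920, 420693273, 408741333, 216627840, 67128490, 12662650, 1479478, 106470, 4550, 105, 1
Sum = 1382942161.

1382942161


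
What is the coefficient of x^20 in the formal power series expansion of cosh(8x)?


The Maclaurin series is cosh(t) = sum_{m>=0} t^(2m) / (2m)!, so substituting t = 8x, only even powers of x are nonzero, with coefficient of x^(2m) equal to 8^(2m) / (2m)!.
For x^20 the coefficient is 8^20/20! = 1152921504606846976/2432902008176640000 = 4398046511104/9280784638125.

4398046511104/9280784638125


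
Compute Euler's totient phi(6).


phi(n) counts integers in [1, n] coprime to n. Using the multiplicative formula phi(n) = n * prod_{p | n} (1 - 1/p):
6 = 2 * 3, so
phi(6) = 6 * (1 - 1/2) * (1 - 1/3) = 2.

2


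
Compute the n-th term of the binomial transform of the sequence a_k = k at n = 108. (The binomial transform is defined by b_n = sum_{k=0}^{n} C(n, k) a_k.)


With a_k = k, b_n = sum_{k=0}^{n} C(n, k) k. Using k * C(n, k) = n * C(n-1, k-1) gives b_n = n * sum_{k>=1} C(n-1, k-1) = n * 2^(n-1).
For n = 108: 108 * 2^107 = 108 * 162259276829213363391578010288128 = 17524001897555043246290425111117824.

17524001897555043246290425111117824


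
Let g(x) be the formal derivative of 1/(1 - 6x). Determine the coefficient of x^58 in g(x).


Differentiate termwise: d/dx sum_{k>=0} 6^k x^k = sum_{k>=1} k 6^k x^(k-1) = sum_{j>=0} (j+1) 6^(j+1) x^j.
Equivalently, d/dx [1/(1 - 6x)] = 6/(1 - 6x)^2.
For j = 58: 59 * 6^59 = 59 * 8145612996781542914887125378962433977610141696 = 480591166810111031978340397358783604678998360064.

480591166810111031978340397358783604678998360064


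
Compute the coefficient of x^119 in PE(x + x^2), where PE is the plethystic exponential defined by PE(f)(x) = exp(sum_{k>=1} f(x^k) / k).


With f(x) = x + x^2, the exponent is sum_{k>=1} (x^k + x^(2k)) / k = -ln(1 - x) - ln(1 - x^2). Exponentiating:
PE(x + x^2) = 1 / ((1 - x)(1 - x^2)).
This is the generating function for partitions of n into parts of size 1 or 2. The number of 2's can be any j in 0..59, and the rest are 1's, so
[x^119] = floor(119/2) + 1 = 60.

60


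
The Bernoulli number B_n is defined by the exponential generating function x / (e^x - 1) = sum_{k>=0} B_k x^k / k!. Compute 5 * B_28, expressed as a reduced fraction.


Bernoulli numbers can also be computed recursively via B_0 = 1 and sum_{j=0}^{m} C(m+1, j) B_j = 0 for m >= 1. Odd-index Bernoulli numbers vanish for k >= 3.
Computing B_28 = -23749461029/870, so 5 * B_28 = 5 * -23749461029/870 = -23749461029/174.

-23749461029/174


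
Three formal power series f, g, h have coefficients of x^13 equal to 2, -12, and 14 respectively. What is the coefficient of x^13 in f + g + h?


Series addition is componentwise:
2 + -12 + 14
= 4

4


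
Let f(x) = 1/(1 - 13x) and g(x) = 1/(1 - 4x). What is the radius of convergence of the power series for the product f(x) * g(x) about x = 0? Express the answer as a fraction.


The radius of 1/(1 - 13x) is 1/13 (nearest singularity at x = 1/13), and the radius of 1/(1 - 4x) is 1/4.
The product f(x)*g(x) = 1/((1 - 13x)(1 - 4x)) has singularities at both 1/13 and 1/4, so its radius of convergence is the distance to the nearest one:
min(1/13, 1/4) = 1/13.

1/13


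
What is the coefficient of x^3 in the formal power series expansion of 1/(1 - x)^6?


The negative binomial / multiset identity is
1/(1 - x)^r = sum_{k>=0} C(k + r - 1, r - 1) x^k.
Here r = 6 and k = 3, so the coefficient is
C(3 + 5, 5) = C(8, 5)
= 56

56


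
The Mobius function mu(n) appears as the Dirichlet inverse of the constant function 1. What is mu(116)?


116 has a squared prime factor, so mu(116) = 0.
Factorization reveals a repeated prime.

0


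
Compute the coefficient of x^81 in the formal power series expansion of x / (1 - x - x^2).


Let f(x) = sum_{k>=0} a_k x^k. Multiplying f(x) * (1 - x - x^2) = x and matching coefficients gives a_0 = 0, a_1 = 1, and a_k = a_{k-1} + a_{k-2} for k >= 2. These are the Fibonacci numbers F_k.
Iterating from F_0 = 0, F_1 = 1:
F_0=0, F_1=1, F_2=1, F_3=2, F_4=3, F_5=5, F_6=8, F_7=13, F_8=21, F_9=34, ...
F_81 = 37889062373143906.

37889062373143906


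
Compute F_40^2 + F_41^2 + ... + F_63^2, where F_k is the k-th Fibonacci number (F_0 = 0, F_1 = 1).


There is a standard identity sum_{k=0}^{N} F_k^2 = F_N * F_{N+1} (proved inductively from the telescoping relation F_k^2 = F_k F_{k+1} - F_{k-1} F_k). Then
sum_{k=40}^{63} F_k^2 = F_63 F_64 - F_39 F_40.
Computing: F_63 = 6557470319842, F_64 = 10610209857723, F_39 = 63245986, F_40 = 102334155.
Sum = 6557470319842 * 10610209857723 - 63245986 * 102334155 = 69576136222841357589387936.

69576136222841357589387936


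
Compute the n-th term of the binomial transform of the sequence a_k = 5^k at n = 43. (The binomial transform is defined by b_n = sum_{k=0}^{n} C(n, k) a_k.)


With a_k = 5^k, b_n = sum_{k=0}^{n} C(n, k) 5^k = (1 + 5)^n by the binomial theorem.
For n = 43: (1 + 5)^43 = 6^43 = 2887378820390246558653190730940416.

2887378820390246558653190730940416


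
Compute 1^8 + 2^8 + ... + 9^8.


This power sum has a closed form given by Faulhaber's formula
sum_{k=1}^{m} k^p = (1 / (p + 1)) * sum_{j=0}^{p} C(p + 1, j) B_j m^(p + 1 - j),
but for small m direct computation is fastest:
1 + 256 + 6561 + 65536 + 390625 + 1679616 + 5764801 + 16777216 + 43046721 = 67731333.

67731333


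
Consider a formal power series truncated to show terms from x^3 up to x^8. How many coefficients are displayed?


From x^3 to x^8 inclusive, the count is 8 - 3 + 1 = 6.

6


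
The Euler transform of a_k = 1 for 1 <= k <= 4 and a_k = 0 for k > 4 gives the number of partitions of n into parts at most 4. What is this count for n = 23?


Partitions of 23 into parts at most 4:
Using generating function (1-x)^(-1)(1-x^2)^(-1)...(1-x^4)^(-1),
the coefficient of x^23 = 150

150


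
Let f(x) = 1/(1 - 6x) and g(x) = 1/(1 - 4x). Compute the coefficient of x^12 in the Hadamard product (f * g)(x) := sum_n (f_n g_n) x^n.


f has coefficients f_k = 6^k and g has coefficients g_k = 4^k, so the Hadamard product has coefficient (f*g)_k = 6^k * 4^k = 24^k.
For k = 12: 24^12 = 36520347436056576.

36520347436056576


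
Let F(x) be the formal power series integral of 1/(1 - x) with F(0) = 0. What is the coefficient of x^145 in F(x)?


1/(1 - x) = sum_{k>=0} x^k. Integrating termwise and using F(0) = 0 gives
F(x) = sum_{k>=0} x^(k+1) / (k+1) = sum_{m>=1} x^m / m = -ln(1 - x).
So the coefficient of x^145 is 1/145 = 1/145.

1/145


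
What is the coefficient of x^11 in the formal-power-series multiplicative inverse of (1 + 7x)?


The inverse is 1/(1 + 7x). Apply the geometric identity 1/(1 - y) = sum_{k>=0} y^k with y = -7x:
1/(1 + 7x) = sum_{k>=0} (-7)^k x^k.
So the coefficient of x^11 is (-7)^11 = -1977326743.

-1977326743


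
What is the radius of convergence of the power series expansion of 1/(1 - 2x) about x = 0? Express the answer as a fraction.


Expanding 1/(1 - 2x) = sum_{k>=0} 2^k x^k, the series converges when |2x| < 1, i.e., |x| < 1/2.
So the radius of convergence is 1/2 = 1/2.

1/2


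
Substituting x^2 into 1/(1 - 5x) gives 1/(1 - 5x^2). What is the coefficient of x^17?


Since 1/(1 - 5x^2) only has even powers of x,
the coefficient of x^17 (odd) is 0.

0


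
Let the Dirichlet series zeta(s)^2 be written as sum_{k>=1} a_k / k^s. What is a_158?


The Dirichlet convolution of the constant function 1 with itself gives (1 * 1)(k) = sum_{d | k} 1 = d(k), the number of positive divisors of k.
Since zeta(s) = sum_{k>=1} 1/k^s, we have zeta(s)^2 = sum_{k>=1} d(k)/k^s, so a_k = d(k).
For k = 158: the divisors are 1, 2, 79, 158.
Count = 4.

4


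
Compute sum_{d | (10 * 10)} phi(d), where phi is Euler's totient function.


First, 10 * 10 = 100. One classical identity is sum_{d | n} phi(d) = n (each k in [1, n] has a unique gcd with n, and among the k's with gcd(k, n) = n/d there are phi(d) of them). So the sum equals 100. We also verify directly:
Divisors of 100: 1, 2, 4, 5, 10, 20, 25, 50, 100.
phi values: 1, 1, 2, 4, 4, 8, 20, 20, 40.
Sum = 100.

100


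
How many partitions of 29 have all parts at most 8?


Using the generating function (1-x)^(-1)(1-x^2)^(-1)...(1-x^8)^(-1),
the coefficient of x^29 counts these restricted partitions.
Result = 2104

2104


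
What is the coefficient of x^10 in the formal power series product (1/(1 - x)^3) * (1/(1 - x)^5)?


Combine the factors: (1/(1 - x)^3) * (1/(1 - x)^5) = 1/(1 - x)^8.
Then use 1/(1 - x)^r = sum_{k>=0} C(k + r - 1, r - 1) x^k with r = 8 and k = 10:
C(17, 7) = 19448.

19448


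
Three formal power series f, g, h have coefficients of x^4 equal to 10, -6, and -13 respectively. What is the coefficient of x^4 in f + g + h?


Series addition is componentwise:
10 + -6 + -13
= -9

-9


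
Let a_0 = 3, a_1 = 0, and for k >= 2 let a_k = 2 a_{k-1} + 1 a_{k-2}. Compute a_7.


Iterating the recurrence forward:
a_0 = 3
a_1 = 0
a_2 = 2*0 + 1*3 = 3
a_3 = 2*3 + 1*0 = 6
a_4 = 2*6 + 1*3 = 15
a_5 = 2*15 + 1*6 = 36
a_6 = 2*36 + 1*15 = 87
a_7 = 2*87 + 1*36 = 210
So a_7 = 210.

210


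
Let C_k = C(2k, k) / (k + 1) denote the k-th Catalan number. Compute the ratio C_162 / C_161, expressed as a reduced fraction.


Using C_k = (2k)! / (k! (k+1)!), the ratio C_{k+1}/C_k simplifies to
C_{k+1}/C_k = [(2k+2)! / ((k+1)! (k+2)!)] * [k! (k+1)! / (2k)!]
 = (2k+2)(2k+1) / ((k+1)(k+2)) = 2(2k+1) / (k+2).
For k = 161: 2(2*161 + 1) / (161 + 2) = 646/163 = 646/163.

646/163


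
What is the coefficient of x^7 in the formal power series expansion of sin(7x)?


The Maclaurin series is sin(t) = sum_{k>=0} (-1)^k t^(2k+1) / (2k+1)!, so substituting t = 7x, only odd powers of x are nonzero, with coefficient of x^(2k+1) equal to (-1)^k 7^(2k+1) / (2k+1)!.
Write 7 = 2*3 + 1, giving the coefficient (-1)^3 * 7^7 / 7! = -823543/5040 = -117649/720.

-117649/720


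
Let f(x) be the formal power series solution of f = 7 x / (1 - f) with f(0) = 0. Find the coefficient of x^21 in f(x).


Apply Lagrange inversion: f = 7 x * phi(f) with phi(t) = 1/(1 - t), so
[x^n] f = 7^n * (1/n) [t^(n-1)] phi(t)^n = 7^n * (1/n) [t^(n-1)] (1 - t)^(-n) = 7^n * (1/n) C(2n - 2, n - 1) = 7^n * C_{n-1}.
For n = 21: C_20 = C(40, 20) / 21 = 137846528820/21 = 6564120420.
With the 7^21 = 558545864083284007 factor, the coefficient is 558545864083284007 * 6564120420 = 3666362311935629131008122940.

3666362311935629131008122940


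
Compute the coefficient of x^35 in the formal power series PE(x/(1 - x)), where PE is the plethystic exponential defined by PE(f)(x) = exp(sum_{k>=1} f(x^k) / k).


For f(x) = x/(1 - x) we have
sum_{k>=1} f(x^k) / k = sum_{k>=1} (1/k) * x^k / (1 - x^k) = sum_{k, m >= 1} x^(k m) / k,
which after exponentiating simplifies to
PE(x/(1 - x)) = prod_{k>=1} 1 / (1 - x^k).
This is the generating function for the partition function p(n), so the coefficient of x^35 is p(35).
Computing p(35) by dynamic programming over parts 1, 2, ..., 35: p(35) = 14883.

14883


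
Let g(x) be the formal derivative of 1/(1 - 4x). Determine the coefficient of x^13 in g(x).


Differentiate termwise: d/dx sum_{k>=0} 4^k x^k = sum_{k>=1} k 4^k x^(k-1) = sum_{j>=0} (j+1) 4^(j+1) x^j.
Equivalently, d/dx [1/(1 - 4x)] = 4/(1 - 4x)^2.
For j = 13: 14 * 4^14 = 14 * 268435456 = 3758096384.

3758096384


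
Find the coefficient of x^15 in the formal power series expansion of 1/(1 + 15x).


Write 1/(1 + c x) = 1/(1 - (-c) x) and apply the geometric-series identity
1/(1 - y) = sum_{k>=0} y^k to get 1/(1 + c x) = sum_{k>=0} (-c)^k x^k.
So the coefficient of x^k is (-c)^k = (-1)^k * c^k.
Here c = 15 and k = 15:
(-15)^15 = -1 * 437893890380859375 = -437893890380859375

-437893890380859375


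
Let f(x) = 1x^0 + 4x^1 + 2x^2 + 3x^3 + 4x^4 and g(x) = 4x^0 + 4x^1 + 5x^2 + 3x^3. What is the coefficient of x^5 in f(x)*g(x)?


Cauchy product at x^5:
2*3 + 3*5 + 4*4
= 37

37


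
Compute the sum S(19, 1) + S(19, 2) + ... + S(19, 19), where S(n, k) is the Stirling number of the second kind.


By definition, S(n, k) counts partitions of an n-set into exactly k nonempty blocks.
Computing row n = 19 for k = 1..19:
S(19, k): 1, 262143, 193448101, 11259666950, 147589284710, 693081601779, 1492924634839, 1709751003480, 1144614626805, 477297033785, 129413217791, 23466951300, 2892439160, 243577530, 13916778, 527136, 12597, 171, 1
Sum = 5832742205057. (This equals Bell_19 since the sum runs over all k.)

5832742205057


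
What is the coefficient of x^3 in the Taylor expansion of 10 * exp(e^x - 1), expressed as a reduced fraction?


exp(e^x - 1) = sum_{k>=0} Bell_k x^k / k!, where Bell_k is the k-th Bell number.
So the coefficient of x^3 is 10 * Bell_3 / 3!.
Computing: Bell_3 = 5 and 3! = 6, giving
10 * 5/6 = 25/3.

25/3


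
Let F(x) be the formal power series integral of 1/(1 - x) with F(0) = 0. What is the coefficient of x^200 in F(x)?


1/(1 - x) = sum_{k>=0} x^k. Integrating termwise and using F(0) = 0 gives
F(x) = sum_{k>=0} x^(k+1) / (k+1) = sum_{m>=1} x^m / m = -ln(1 - x).
So the coefficient of x^200 is 1/200 = 1/200.

1/200


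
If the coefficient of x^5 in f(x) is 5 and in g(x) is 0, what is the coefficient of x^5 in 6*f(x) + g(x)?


Scalar multiplication scales coefficients: 6 * 5 = 30.
Then add the g coefficient: 30 + 0
= 30

30


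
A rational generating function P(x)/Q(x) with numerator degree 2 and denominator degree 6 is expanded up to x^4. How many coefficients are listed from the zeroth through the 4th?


Expanding up to x^4 gives the coefficients for x^0, x^1, ..., x^4.
That is 4 + 1 = 5 coefficients in total.

5


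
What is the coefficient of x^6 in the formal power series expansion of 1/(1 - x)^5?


The expansion 1/(1 - x)^r = sum_{k>=0} C(k + r - 1, r - 1) x^k follows from the multiset / negative-binomial theorem (or from repeated differentiation of the geometric series).
For r = 5 and k = 6:
C(10, 4) = 3628800 / (24 * 720) = 210.

210


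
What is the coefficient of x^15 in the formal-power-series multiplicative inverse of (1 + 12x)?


The inverse is 1/(1 + 12x). Apply the geometric identity 1/(1 - y) = sum_{k>=0} y^k with y = -12x:
1/(1 + 12x) = sum_{k>=0} (-12)^k x^k.
So the coefficient of x^15 is (-12)^15 = -15407021574586368.

-15407021574586368


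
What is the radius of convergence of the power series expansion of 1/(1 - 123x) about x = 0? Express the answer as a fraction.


Expanding 1/(1 - 123x) = sum_{k>=0} 123^k x^k, the series converges when |123x| < 1, i.e., |x| < 1/123.
So the radius of convergence is 1/123 = 1/123.

1/123


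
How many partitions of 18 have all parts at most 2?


Using the generating function (1-x)^(-1)(1-x^2)^(-1),
the coefficient of x^18 counts these restricted partitions.
Result = 10

10


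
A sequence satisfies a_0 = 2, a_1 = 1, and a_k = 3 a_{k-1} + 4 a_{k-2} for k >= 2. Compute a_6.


The characteristic equation is t^2 - 3 t - 4 = 0, with roots r_1 = 4 and r_2 = -1 (so c_1 = r_1 + r_2, c_2 = -r_1 r_2 as required).
One can use the closed form a_n = A r_1^n + B r_2^n, but direct iteration is more reliable:
a_0 = 2, a_1 = 1, a_2 = 11, a_3 = 37, a_4 = 155, a_5 = 613, a_6 = 2459.
So a_6 = 2459.

2459


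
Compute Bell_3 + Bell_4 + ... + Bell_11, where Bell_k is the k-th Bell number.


Recall Bell_k counts set partitions of a k-set (with Bell_0 = 1 by convention).
Bell_3 through Bell_11: 5, 15, 52, 203, 877, 4140, 21147, 115975, 678570
Sum = 5 + 15 + 52 + 203 + 877 + 4140 + 21147 + 115975 + 678570 = 820984.

820984


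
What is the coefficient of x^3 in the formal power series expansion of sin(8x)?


The Maclaurin series is sin(t) = sum_{k>=0} (-1)^k t^(2k+1) / (2k+1)!, so substituting t = 8x, only odd powers of x are nonzero, with coefficient of x^(2k+1) equal to (-1)^k 8^(2k+1) / (2k+1)!.
Write 3 = 2*1 + 1, giving the coefficient (-1)^1 * 8^3 / 3! = -512/6 = -256/3.

-256/3


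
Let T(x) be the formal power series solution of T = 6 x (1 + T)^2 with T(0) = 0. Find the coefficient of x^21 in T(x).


Apply the Lagrange inversion formula: if T = 6 x * phi(T) with phi(t) = (1 + t)^2, then [x^n] T = 6^n * (1/n) [t^(n-1)] phi(t)^n = 6^n * (1/n) [t^(n-1)] (1 + t)^(2n) = 6^n * (1/n) C(2n, n-1).
Using the identity C(2n, n-1) = C(2n, n) * n / (n+1), the unscaled factor equals C(2n, n) / (n+1) = C_n, the n-th Catalan number.
For n = 21: C_21 = C(42, 21) / 22 = 538257874440/22 = 24466267020.
With the 6^21 = 21936950640377856 factor, the coefficient is 21936950640377856 * 24466267020 = 536715291972044618591109120.

536715291972044618591109120


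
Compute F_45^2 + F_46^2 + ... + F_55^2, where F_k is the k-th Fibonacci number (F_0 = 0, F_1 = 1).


There is a standard identity sum_{k=0}^{N} F_k^2 = F_N * F_{N+1} (proved inductively from the telescoping relation F_k^2 = F_k F_{k+1} - F_{k-1} F_k). Then
sum_{k=45}^{55} F_k^2 = F_55 F_56 - F_44 F_45.
Computing: F_55 = 139583862445, F_56 = 225851433717, F_44 = 701408733, F_45 = 1134903170.
Sum = 139583862445 * 225851433717 - 701408733 * 1134903170 = 31524419425965215674455.

31524419425965215674455


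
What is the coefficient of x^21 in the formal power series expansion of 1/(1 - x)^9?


The negative binomial / multiset identity is
1/(1 - x)^r = sum_{k>=0} C(k + r - 1, r - 1) x^k.
Here r = 9 and k = 21, so the coefficient is
C(21 + 8, 8) = C(29, 8)
= 4292145

4292145


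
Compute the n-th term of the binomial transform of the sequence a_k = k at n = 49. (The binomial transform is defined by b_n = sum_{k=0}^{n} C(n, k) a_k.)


With a_k = k, b_n = sum_{k=0}^{n} C(n, k) k. Using k * C(n, k) = n * C(n-1, k-1) gives b_n = n * sum_{k>=1} C(n-1, k-1) = n * 2^(n-1).
For n = 49: 49 * 2^48 = 49 * 281474976710656 = 13792273858822144.

13792273858822144


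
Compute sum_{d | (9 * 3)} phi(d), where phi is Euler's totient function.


First, 9 * 3 = 27. One classical identity is sum_{d | n} phi(d) = n (each k in [1, n] has a unique gcd with n, and among the k's with gcd(k, n) = n/d there are phi(d) of them). So the sum equals 27. We also verify directly:
Divisors of 27: 1, 3, 9, 27.
phi values: 1, 2, 6, 18.
Sum = 27.

27


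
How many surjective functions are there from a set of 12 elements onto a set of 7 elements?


By inclusion-exclusion on which target elements are missed, the number of surjections from an n-set onto a k-set is
surj(n, k) = sum_{j=0}^{k} (-1)^j C(k, j) (k - j)^n.
Equivalently surj(n, k) = k! * S(n, k), where S(n, k) is the Stirling number of the second kind.
For n = 12, k = 7:
S(12, 7) = 627396, so
surj = 7! * 627396 = 5040 * 627396 = 3162075840.

3162075840


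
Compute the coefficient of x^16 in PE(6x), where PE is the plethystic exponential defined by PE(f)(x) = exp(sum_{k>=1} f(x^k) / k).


With f(x) = 6x, the exponent is sum_{k>=1} 6 x^k / k = 6 * (-ln(1 - x)). Exponentiating:
PE(6x) = exp(-6 ln(1 - x)) = 1/(1 - x)^6.
By the negative binomial expansion, [x^n] 1/(1 - x)^6 = C(n + 5, 5).
For n = 16: C(21, 5) = 20349.

20349


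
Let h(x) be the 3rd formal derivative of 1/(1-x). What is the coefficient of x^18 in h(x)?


Differentiating 3 times: d^3/dx^3 [1/(1-x)] = 3!/(1-x)^4.
The expansion 1/(1-x)^4 = sum_{k>=0} C(k+3, 3) x^k, so the coefficient of x^n in 3!/(1-x)^4 is 3! * C(n+3, 3).
For n = 18: 6 * C(21, 3) = 6 * 1330 = 7980

7980


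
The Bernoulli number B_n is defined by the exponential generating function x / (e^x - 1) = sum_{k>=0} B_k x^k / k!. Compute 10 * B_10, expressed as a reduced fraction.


Bernoulli numbers can also be computed recursively via B_0 = 1 and sum_{j=0}^{m} C(m+1, j) B_j = 0 for m >= 1. Odd-index Bernoulli numbers vanish for k >= 3.
Computing B_10 = 5/66, so 10 * B_10 = 10 * 5/66 = 25/33.

25/33


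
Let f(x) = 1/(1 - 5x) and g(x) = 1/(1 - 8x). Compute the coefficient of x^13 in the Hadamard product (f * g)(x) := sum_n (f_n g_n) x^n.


f has coefficients f_k = 5^k and g has coefficients g_k = 8^k, so the Hadamard product has coefficient (f*g)_k = 5^k * 8^k = 40^k.
For k = 13: 40^13 = 671088640000000000000.

671088640000000000000


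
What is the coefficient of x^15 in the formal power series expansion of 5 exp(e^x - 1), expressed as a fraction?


exp(e^x - 1) is the exponential generating function for the Bell numbers Bell_k: exp(e^x - 1) = sum_{k>=0} Bell_k x^k / k!.
So the coefficient of x^15 in 5 exp(e^x - 1) is 5 Bell_15 / 15!.
Computing: Bell_15 = 1382958545 and 15! = 1307674368000, giving
5 * 1382958545/1307674368000 = 276591709/52306974720.

276591709/52306974720


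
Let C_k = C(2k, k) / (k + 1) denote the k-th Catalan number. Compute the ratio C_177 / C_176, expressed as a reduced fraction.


Using C_k = (2k)! / (k! (k+1)!), the ratio C_{k+1}/C_k simplifies to
C_{k+1}/C_k = [(2k+2)! / ((k+1)! (k+2)!)] * [k! (k+1)! / (2k)!]
 = (2k+2)(2k+1) / ((k+1)(k+2)) = 2(2k+1) / (k+2).
For k = 176: 2(2*176 + 1) / (176 + 2) = 706/178 = 353/89.

353/89


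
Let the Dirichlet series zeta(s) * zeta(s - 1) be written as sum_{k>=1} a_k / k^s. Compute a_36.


Convolution gives a_k = sum_{d | k} d * 1 = sum_{d | k} d = sigma(k), the sum of positive divisors of k.
For k = 36, the divisors are 1, 2, 3, 4, 6, 9, 12, 18, 36, so
sigma(36) = 1 + 2 + 3 + 4 + 6 + 9 + 12 + 18 + 36 = 91.

91


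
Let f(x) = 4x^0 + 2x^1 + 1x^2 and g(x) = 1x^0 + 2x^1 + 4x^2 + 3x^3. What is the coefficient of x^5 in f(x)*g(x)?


Cauchy product at x^5:
1*3
= 3

3


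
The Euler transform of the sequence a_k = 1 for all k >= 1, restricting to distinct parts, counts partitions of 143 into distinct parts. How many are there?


Partitions of 143 into distinct parts can be computed via generating function.
Product (1+x)(1+x^2)(1+x^3)...
The coefficient of x^143 = 11899934

11899934


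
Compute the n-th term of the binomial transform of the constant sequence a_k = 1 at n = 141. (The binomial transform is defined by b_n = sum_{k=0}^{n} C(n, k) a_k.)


With a_k = 1 for all k, b_n = sum_{k=0}^{n} C(n, k) = 2^n by the binomial theorem.
For n = 141: 2^141 = 2787593149816327892691964784081045188247552.

2787593149816327892691964784081045188247552


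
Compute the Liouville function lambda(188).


The Liouville function is lambda(k) = (-1)^Omega(k), where Omega(k) counts the prime factors of k with multiplicity.
Factoring: 188 = 2 * 2 * 47, so Omega(188) = 3.
lambda(188) = (-1)^3 = -1.

-1


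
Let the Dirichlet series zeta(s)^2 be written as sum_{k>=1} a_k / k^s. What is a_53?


The Dirichlet convolution of the constant function 1 with itself gives (1 * 1)(k) = sum_{d | k} 1 = d(k), the number of positive divisors of k.
Since zeta(s) = sum_{k>=1} 1/k^s, we have zeta(s)^2 = sum_{k>=1} d(k)/k^s, so a_k = d(k).
For k = 53: the divisors are 1, 53.
Count = 2.

2


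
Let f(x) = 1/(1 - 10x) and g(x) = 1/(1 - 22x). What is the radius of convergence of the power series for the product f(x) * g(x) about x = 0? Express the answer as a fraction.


The radius of 1/(1 - 10x) is 1/10 (nearest singularity at x = 1/10), and the radius of 1/(1 - 22x) is 1/22.
The product f(x)*g(x) = 1/((1 - 10x)(1 - 22x)) has singularities at both 1/10 and 1/22, so its radius of convergence is the distance to the nearest one:
min(1/10, 1/22) = 1/22.

1/22


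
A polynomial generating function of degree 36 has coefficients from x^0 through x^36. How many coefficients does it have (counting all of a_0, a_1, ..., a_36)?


A polynomial of degree 36 takes the form a_0 + a_1 x + ... + a_36 x^36.
The number of coefficients is 36 + 1 = 37.

37


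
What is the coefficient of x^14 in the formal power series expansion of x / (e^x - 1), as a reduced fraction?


The exponential generating function for Bernoulli numbers is
x / (e^x - 1) = sum_{k>=0} B_k x^k / k!.
So the coefficient of x^14 in x / (e^x - 1) is B_14 / 14!.
Computing: B_14 = 7/6, 14! = 87178291200, giving
7/6 / 87178291200 = 1/74724249600.

1/74724249600


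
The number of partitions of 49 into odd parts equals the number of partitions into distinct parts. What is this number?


Computing partitions of 49 into odd parts (1, 3, 5, ...):
Using the generating function prod_{k>=0} 1/(1-x^(2k+1)),
the count is 3264

3264


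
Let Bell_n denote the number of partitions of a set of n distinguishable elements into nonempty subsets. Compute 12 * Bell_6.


Bell_6 can be computed from the Bell triangle or from Dobinski's identity Bell_n = (1/e) * sum_{k>=0} k^n / k!.
Computing Bell_6 = 203.
Then 12 * 203 = 2436.

2436


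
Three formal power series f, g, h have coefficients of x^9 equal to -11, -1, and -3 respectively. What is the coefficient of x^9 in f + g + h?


Series addition is componentwise:
-11 + -1 + -3
= -15

-15


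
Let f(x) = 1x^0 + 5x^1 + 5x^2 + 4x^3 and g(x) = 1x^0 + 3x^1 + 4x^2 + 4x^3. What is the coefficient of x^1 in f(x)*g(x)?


Cauchy product at x^1:
1*3 + 5*1
= 8

8


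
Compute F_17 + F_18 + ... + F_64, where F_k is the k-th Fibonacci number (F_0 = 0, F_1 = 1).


Use the identity sum_{k=0}^{N} F_k = F_{N+2} - 1 (which follows from F_{k+2} - F_{k+1} = F_k). Then
sum_{k=17}^{64} F_k = (F_{66} - 1) - (F_{18} - 1) = F_{66} - F_{18}.
Computing: F_{66} = 27777890035288, F_{18} = 2584, so
Sum = 27777890035288 - 2584 = 27777890032704.

27777890032704


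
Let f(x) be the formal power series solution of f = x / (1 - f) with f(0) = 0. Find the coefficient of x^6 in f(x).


Apply Lagrange inversion: f = x * phi(f) with phi(t) = 1/(1 - t), so
[x^n] f = (1/n) [t^(n-1)] phi(t)^n = (1/n) [t^(n-1)] (1 - t)^(-n) = (1/n) C(2n - 2, n - 1) = C_{n-1}.
For n = 6: C_5 = C(10, 5) / 6 = 252/6 = 42 = 42.

42


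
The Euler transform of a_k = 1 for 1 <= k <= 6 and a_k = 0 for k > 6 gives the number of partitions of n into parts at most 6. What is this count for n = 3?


Partitions of 3 into parts at most 6:
Using generating function (1-x)^(-1)(1-x^2)^(-1)...(1-x^6)^(-1),
the coefficient of x^3 = 3

3


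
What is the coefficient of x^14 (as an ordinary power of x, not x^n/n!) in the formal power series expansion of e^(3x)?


The exponential series is e^y = sum_{k>=0} y^k / k!. Substituting y = 3x gives
e^(3x) = sum_{k>=0} 3^k x^k / k!.
So the coefficient of x^n is a^n/n! with a = 3, n = 14:
3^14 / 14! = 4782969/87178291200 = 19683/358758400

19683/358758400


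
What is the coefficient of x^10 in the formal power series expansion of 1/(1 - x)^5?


The expansion 1/(1 - x)^r = sum_{k>=0} C(k + r - 1, r - 1) x^k follows from the multiset / negative-binomial theorem (or from repeated differentiation of the geometric series).
For r = 5 and k = 10:
C(14, 4) = 87178291200 / (24 * 3628800) = 1001.

1001


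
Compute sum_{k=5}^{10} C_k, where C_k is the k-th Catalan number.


C_5 through C_10: 42, 132, 429, 1430, 4862, 16796
Sum = 42 + 132 + 429 + 1430 + 4862 + 16796
= 23691

23691


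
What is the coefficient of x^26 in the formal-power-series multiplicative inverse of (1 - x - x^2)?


Let the inverse be f(x) = sum_{k>=0} a_k x^k. From f(x) * (1 - x - x^2) = 1 and matching coefficients:
 x^0: a_0 = 1.
 x^1: a_1 - a_0 = 0, so a_1 = 1.
 x^k (k >= 2): a_k - a_{k-1} - a_{k-2} = 0, i.e. a_k = a_{k-1} + a_{k-2}.
This is the Fibonacci-type recurrence shifted so that a_0 = a_1 = 1.
Iterating: a_0=1, a_1=1, a_2=2, a_3=3, a_4=5, a_5=8, a_6=13, a_7=21, a_8=34, a_9=55, ...
a_26 = 196418.

196418


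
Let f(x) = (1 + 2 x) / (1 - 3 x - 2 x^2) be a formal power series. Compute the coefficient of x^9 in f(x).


Write f(x) = sum_{k>=0} a_k x^k. Multiplying both sides by 1 - 3 x - 2 x^2 gives
(1 - 3 x - 2 x^2) sum_{k>=0} a_k x^k = 1 + 2 x.
Matching coefficients:
 x^0: a_0 = 1
 x^1: a_1 - 3 a_0 = 2  =>  a_1 = 3*1 + 2 = 5
 x^k (k >= 2): a_k = 3 a_{k-1} + 2 a_{k-2}.
Iterating: a_2 = 17, a_3 = 61, a_4 = 217, a_5 = 773, a_6 = 2753, a_7 = 9805, a_8 = 34921, a_9 = 124373.
So the coefficient of x^9 is 124373.

124373


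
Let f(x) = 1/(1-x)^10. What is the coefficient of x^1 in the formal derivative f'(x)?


Differentiate: d/dx [ 1/(1-x)^r ] = r / (1-x)^(r+1).
Here r = 10, so f'(x) = 10 / (1-x)^11.
The expansion of 1/(1-x)^(r+1) has coefficient of x^n equal to C(n+r, r).
So the coefficient of x^1 in f'(x) is
10 * C(11, 10) = 10 * 11 = 110

110


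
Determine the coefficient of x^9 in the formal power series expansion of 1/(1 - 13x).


The geometric series identity gives 1/(1 - c x) = sum_{k>=0} c^k x^k, so the coefficient of x^k is c^k.
Here c = 13 and k = 9.
Computing: 13^9 = 10604499373

10604499373


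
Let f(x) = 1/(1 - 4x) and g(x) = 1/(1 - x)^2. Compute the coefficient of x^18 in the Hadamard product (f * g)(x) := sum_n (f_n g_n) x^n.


f has coefficients f_k = 4^k. For g = 1/(1 - x)^2 the coefficient is g_k = C(k + 1, 1) = k + 1. The Hadamard coefficient is (f * g)_k = 4^k * (k + 1).
For k = 18: 4^18 * 19 = 68719476736 * 19 = 1305670057984.

1305670057984


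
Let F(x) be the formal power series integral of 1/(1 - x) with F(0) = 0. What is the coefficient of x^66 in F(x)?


1/(1 - x) = sum_{k>=0} x^k. Integrating termwise and using F(0) = 0 gives
F(x) = sum_{k>=0} x^(k+1) / (k+1) = sum_{m>=1} x^m / m = -ln(1 - x).
So the coefficient of x^66 is 1/66 = 1/66.

1/66


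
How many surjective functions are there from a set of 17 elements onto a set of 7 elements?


By inclusion-exclusion on which target elements are missed, the number of surjections from an n-set onto a k-set is
surj(n, k) = sum_{j=0}^{k} (-1)^j C(k, j) (k - j)^n.
Equivalently surj(n, k) = k! * S(n, k), where S(n, k) is the Stirling number of the second kind.
For n = 17, k = 7:
S(17, 7) = 25708104786, so
surj = 7! * 25708104786 = 5040 * 25708104786 = 129568848121440.

129568848121440


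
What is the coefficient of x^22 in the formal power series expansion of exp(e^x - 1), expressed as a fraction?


exp(e^x - 1) is the exponential generating function for the Bell numbers Bell_k: exp(e^x - 1) = sum_{k>=0} Bell_k x^k / k!.
So the coefficient of x^22 in exp(e^x - 1) is Bell_22 / 22!.
Computing: Bell_22 = 4506715738447323 and 22! = 1124000727777607680000, giving
4506715738447323/1124000727777607680000 = 88366975263673/22039229956423680000.

88366975263673/22039229956423680000


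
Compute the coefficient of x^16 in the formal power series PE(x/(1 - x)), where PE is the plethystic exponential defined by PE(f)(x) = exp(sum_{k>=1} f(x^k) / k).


For f(x) = x/(1 - x) we have
sum_{k>=1} f(x^k) / k = sum_{k>=1} (1/k) * x^k / (1 - x^k) = sum_{k, m >= 1} x^(k m) / k,
which after exponentiating simplifies to
PE(x/(1 - x)) = prod_{k>=1} 1 / (1 - x^k).
This is the generating function for the partition function p(n), so the coefficient of x^16 is p(16).
Computing p(16) by dynamic programming over parts 1, 2, ..., 16: p(16) = 231.

231


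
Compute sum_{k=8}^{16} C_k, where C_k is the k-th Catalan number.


C_8 through C_16: 1430, 4862, 16796, 58786, 208012, 742900, 2674440, 9694845, 35357670
Sum = 1430 + 4862 + 16796 + 58786 + 208012 + 742900 + 2674440 + 9694845 + 35357670
= 48759741

48759741


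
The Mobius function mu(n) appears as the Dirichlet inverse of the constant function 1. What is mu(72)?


72 has a squared prime factor, so mu(72) = 0.
Factorization reveals a repeated prime.

0


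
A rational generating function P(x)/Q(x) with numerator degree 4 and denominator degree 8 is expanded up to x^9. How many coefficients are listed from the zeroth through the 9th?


Expanding up to x^9 gives the coefficients for x^0, x^1, ..., x^9.
That is 9 + 1 = 10 coefficients in total.

10


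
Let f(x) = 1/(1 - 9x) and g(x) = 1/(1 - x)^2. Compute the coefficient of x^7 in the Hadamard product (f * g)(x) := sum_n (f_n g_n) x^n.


f has coefficients f_k = 9^k. For g = 1/(1 - x)^2 the coefficient is g_k = C(k + 1, 1) = k + 1. The Hadamard coefficient is (f * g)_k = 9^k * (k + 1).
For k = 7: 9^7 * 8 = 4782969 * 8 = 38263752.

38263752


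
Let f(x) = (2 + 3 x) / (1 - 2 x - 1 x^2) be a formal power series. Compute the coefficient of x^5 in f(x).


Write f(x) = sum_{k>=0} a_k x^k. Multiplying both sides by 1 - 2 x - 1 x^2 gives
(1 - 2 x - 1 x^2) sum_{k>=0} a_k x^k = 2 + 3 x.
Matching coefficients:
 x^0: a_0 = 2
 x^1: a_1 - 2 a_0 = 3  =>  a_1 = 2*2 + 3 = 7
 x^k (k >= 2): a_k = 2 a_{k-1} + 1 a_{k-2}.
Iterating: a_2 = 16, a_3 = 39, a_4 = 94, a_5 = 227.
So the coefficient of x^5 is 227.

227


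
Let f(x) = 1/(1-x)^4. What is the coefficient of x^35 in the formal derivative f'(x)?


Differentiate: d/dx [ 1/(1-x)^r ] = r / (1-x)^(r+1).
Here r = 4, so f'(x) = 4 / (1-x)^5.
The expansion of 1/(1-x)^(r+1) has coefficient of x^n equal to C(n+r, r).
So the coefficient of x^35 in f'(x) is
4 * C(39, 4) = 4 * 82251 = 329004

329004


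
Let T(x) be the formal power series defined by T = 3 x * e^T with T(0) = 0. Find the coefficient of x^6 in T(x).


Apply the Lagrange inversion formula: if T = 3 x * phi(T) with phi(t) = e^t, then
[x^n] T = 3^n * (1/n) [t^(n-1)] phi(t)^n = 3^n * (1/n) [t^(n-1)] e^(n t) = 3^n * (1/n) * n^(n-1) / (n-1)! = 3^n * n^(n-1) / n!.
When c = 1 this is the Cayley count of rooted labeled trees on n vertices, divided by n!.
For n = 6: 3^6 * 6^5 / 6! = 729 * 7776/720 = 39366/5.

39366/5
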